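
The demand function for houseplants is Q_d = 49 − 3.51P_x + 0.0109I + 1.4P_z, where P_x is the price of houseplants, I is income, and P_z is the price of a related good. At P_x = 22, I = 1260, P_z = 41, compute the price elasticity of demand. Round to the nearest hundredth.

Evaluating quantity at (P_x, I, P_z) gives Q_d = 49 − 3.51(22) + 0.0109(1260) + 1.4(41) = 49 − 77.22 + 13.734 + 57.4 = 42.914.
∂Q_d/∂P_x = −3.51, so E_p = (−3.51)·(22/42.914) ≈ -1.80.
|E_p| > 1: demand is elastic.

-1.80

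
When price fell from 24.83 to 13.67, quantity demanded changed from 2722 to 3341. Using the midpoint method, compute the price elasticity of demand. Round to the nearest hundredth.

%Δq = (3341 − 2722)/[(2722 + 3341)/2] = 619/3031.5 ≈ 0.2042.
%Δp = (13.67 − 24.83)/[(24.83 + 13.67)/2] = -11.16/19.25 ≈ -0.5797.
Arc elasticity E = %Δq/%Δp ≈ 0.2042/-0.5797 ≈ -0.35.
|E| < 1: demand is inelastic over this range.

-0.35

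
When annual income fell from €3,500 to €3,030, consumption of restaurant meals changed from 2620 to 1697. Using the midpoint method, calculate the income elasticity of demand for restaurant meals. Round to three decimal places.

2.971

%ΔQ = (1697 − 2620)/[(2620+1697)/2] = -923/2158.5 ≈ -0.4276.
%ΔM = (3,030 − 3,500)/[(3,500+3,030)/2] = -470/3265 ≈ -0.1440.
E_I = %ΔQ/%ΔM ≈ 2.971.
E_I > 1: normal good (luxury).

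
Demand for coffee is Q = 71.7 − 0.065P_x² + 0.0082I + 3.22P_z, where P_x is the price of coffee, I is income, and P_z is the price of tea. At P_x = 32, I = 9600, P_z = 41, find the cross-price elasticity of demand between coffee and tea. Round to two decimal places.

Substituting, Q = 71.7 − 0.065(32)² + 0.0082(9600) + 3.22(41) = 71.7 − 66.56 + 78.72 + 132.02 = 215.88.
∂Q/∂P_z = +3.22, so E_xy = 3.22·(41/215.88) ≈ 0.61.
E_xy > 0: the goods are substitutes.

0.61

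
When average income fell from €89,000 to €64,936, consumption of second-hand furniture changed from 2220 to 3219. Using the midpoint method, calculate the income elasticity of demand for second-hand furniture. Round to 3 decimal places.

%ΔQ = (3219 − 2220)/[(2220+3219)/2] = 999/2719.5 ≈ 0.3673.
%ΔM = (64,936 − 89,000)/[(89,000+64,936)/2] = -24064/76968 ≈ -0.3126.
E_I = %ΔQ/%ΔM ≈ -1.175.
E_I < 0: inferior good.

-1.175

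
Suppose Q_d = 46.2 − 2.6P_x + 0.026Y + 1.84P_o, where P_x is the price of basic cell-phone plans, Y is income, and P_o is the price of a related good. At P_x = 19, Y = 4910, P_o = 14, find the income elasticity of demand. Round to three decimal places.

Q_d = 46.2 − 2.6(19) + 0.026(4910) + 1.84(14) = 46.2 − 49.4 + 127.66 + 25.76 = 150.22.
∂Q_d/∂Y = +0.026, so E_I = 0.026·(4910/150.22) ≈ 0.850.
E_I ∈ (0,1): normal good (necessity).

0.850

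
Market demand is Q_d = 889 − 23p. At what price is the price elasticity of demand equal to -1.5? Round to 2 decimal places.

23.19

Set −bp/(a − bp) = −1.5 ⇒ bp = 1.5(a − bp) ⇒ bp(1+1.5) = 1.5·a.
p = 1.5·889/(23·2.5) ≈ 23.19.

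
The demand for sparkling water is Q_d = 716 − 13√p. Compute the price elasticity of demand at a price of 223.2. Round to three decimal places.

-0.186

At p = 223.2, Q_d = 521.7816.
dQ_d/dp = −13/(2√p) = −13/(2·14.9399).
Point elasticity E = (dQ_d/dp)·(p/Q_d) = -0.4351 × 223.2/521.7816 ≈ -0.186.
|E| < 1, so demand is inelastic at this price.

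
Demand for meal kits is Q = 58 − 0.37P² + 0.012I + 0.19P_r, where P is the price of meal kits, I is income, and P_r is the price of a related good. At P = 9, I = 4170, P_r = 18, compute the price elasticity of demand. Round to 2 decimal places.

First evaluate Q: 58 − 0.37(9)² + 0.012(4170) + 0.19(18) = 58 − 29.97 + 50.04 + 3.42 = 81.49.
∂Q/∂P = −2·0.37·P = -6.66, so E_p = -6.66·(9/81.49) ≈ -0.74.
|E_p| < 1: demand is inelastic.

-0.74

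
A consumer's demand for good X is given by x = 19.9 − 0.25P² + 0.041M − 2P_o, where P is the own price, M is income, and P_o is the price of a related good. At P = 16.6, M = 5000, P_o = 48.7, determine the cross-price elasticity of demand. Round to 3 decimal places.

-1.662

At the given point, x = 19.9 − 0.25(16.6)² + 0.041(5000) − 2(48.7) = 19.9 − 68.89 + 205 − 97.4 = 58.61.
∂x/∂P_o = −2, so E_xy = -2·(48.7/58.61) ≈ -1.662.
E_xy < 0: the goods are complements.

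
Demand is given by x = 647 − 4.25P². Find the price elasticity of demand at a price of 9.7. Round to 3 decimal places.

-3.236

At P = 9.7, x = 247.1175.
dx/dP = −2·4.25·P = −82.45.
Point elasticity E = (dx/dP)·(P/x) = -82.45 × 9.7/247.1175 ≈ -3.236.
|E| > 1, so demand is elastic at this price.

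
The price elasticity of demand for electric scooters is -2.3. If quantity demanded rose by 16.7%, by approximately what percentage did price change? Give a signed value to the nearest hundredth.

-7.26

%ΔQ ≈ E × %ΔP ⇒ %ΔP = %ΔQ / E = (16.7%)/(-2.3) ≈ -7.26%.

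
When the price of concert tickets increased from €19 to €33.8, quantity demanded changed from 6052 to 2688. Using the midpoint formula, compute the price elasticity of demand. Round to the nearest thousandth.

%Δq = (2688 − 6052)/[(6052 + 2688)/2] = -3364/4370 ≈ -0.7698.
%Δp = (33.8 − 19)/[(19 + 33.8)/2] = 14.8/26.4 ≈ 0.5606.
Arc elasticity E = %Δq/%Δp ≈ -0.7698/0.5606 ≈ -1.373.
|E| > 1: demand is elastic over this range.

-1.373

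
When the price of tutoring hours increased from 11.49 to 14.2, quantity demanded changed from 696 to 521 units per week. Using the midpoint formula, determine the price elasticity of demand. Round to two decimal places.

%ΔQ = (521 − 696)/[(696 + 521)/2] = -175/608.5 ≈ -0.2876.
%Δp = (14.2 − 11.49)/[(11.49 + 14.2)/2] = 2.71/12.845 ≈ 0.2110.
Arc elasticity E = %ΔQ/%Δp ≈ -0.2876/0.2110 ≈ -1.36.
|E| > 1: demand is elastic over this range.

-1.36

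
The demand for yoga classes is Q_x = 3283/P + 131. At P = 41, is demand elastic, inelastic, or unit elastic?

inelastic

At P = 41, Q_x = 211.0732.
dQ_x/dP = −3283/P² = −1.953.
Point elasticity E = (dQ_x/dP)·(P/Q_x) = -1.953 × 41/211.0732 ≈ -0.379.
|E| ≈ 0.379 < 1, so demand is inelastic.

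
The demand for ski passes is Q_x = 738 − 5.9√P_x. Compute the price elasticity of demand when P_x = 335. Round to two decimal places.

-0.09

At P_x = 335, Q_x = 630.0123.
dQ_x/dP_x = −5.9/(2√P_x) = −5.9/(2·18.303).
Point elasticity E = (dQ_x/dP_x)·(P_x/Q_x) = -0.1612 × 335/630.0123 ≈ -0.09.
|E| < 1, so demand is inelastic at this price.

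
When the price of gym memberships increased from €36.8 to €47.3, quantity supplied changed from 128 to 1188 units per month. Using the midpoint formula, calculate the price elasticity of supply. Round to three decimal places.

%Δq = (1188 − 128)/[(128 + 1188)/2] = 1060/658 ≈ 1.6109.
%Δp = (47.3 − 36.8)/[(36.8 + 47.3)/2] = 10.5/42.05 ≈ 0.2497.
Arc elasticity E = %Δq/%Δp ≈ 1.6109/0.2497 ≈ 6.451.
|E| > 1: supply is elastic over this range.

6.451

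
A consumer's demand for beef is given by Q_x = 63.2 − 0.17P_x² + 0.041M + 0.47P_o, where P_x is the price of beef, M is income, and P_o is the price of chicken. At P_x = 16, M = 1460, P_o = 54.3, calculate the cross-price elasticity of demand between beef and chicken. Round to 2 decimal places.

0.24

First evaluate Q_x: 63.2 − 0.17(16)² + 0.041(1460) + 0.47(54.3) = 63.2 − 43.52 + 59.86 + 25.521 = 105.061.
∂Q_x/∂P_o = +0.47, so E_xy = 0.47·(54.3/105.061) ≈ 0.24.
E_xy > 0: the goods are substitutes.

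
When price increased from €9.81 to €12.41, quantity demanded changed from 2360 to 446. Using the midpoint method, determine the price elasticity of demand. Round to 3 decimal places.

%ΔQ = (446 − 2360)/[(2360 + 446)/2] = -1914/1403 ≈ -1.3642.
%Δp = (12.41 − 9.81)/[(9.81 + 12.41)/2] = 2.6/11.11 ≈ 0.2340.
Arc elasticity E = %ΔQ/%Δp ≈ -1.3642/0.2340 ≈ -5.829.
|E| > 1: demand is elastic over this range.

-5.829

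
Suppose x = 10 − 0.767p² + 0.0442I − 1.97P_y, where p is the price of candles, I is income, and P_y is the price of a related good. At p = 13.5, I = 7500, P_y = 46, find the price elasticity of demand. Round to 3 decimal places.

x = 10 − 0.767(13.5)² + 0.0442(7500) − 1.97(46) = 10 − 139.7858 + 331.5 − 90.62 = 111.0943.
∂x/∂p = −2·0.767·p = -20.709, so E_p = -20.709·(13.5/111.0943) ≈ -2.517.
|E_p| > 1: demand is elastic.

-2.517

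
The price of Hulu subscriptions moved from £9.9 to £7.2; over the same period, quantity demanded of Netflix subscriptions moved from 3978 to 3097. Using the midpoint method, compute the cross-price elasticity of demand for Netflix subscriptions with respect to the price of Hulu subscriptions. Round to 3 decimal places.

%ΔQ_x = (3097 − 3978)/[(3978+3097)/2] = -881/3537.5 ≈ -0.2490.
%ΔP_y = (7.2 − 9.9)/[(9.9+7.2)/2] ≈ -0.3158.
E_xy = -0.2490/-0.3158 ≈ 0.789.
E_xy > 0, so Netflix subscriptions and Hulu subscriptions are substitutes.

0.789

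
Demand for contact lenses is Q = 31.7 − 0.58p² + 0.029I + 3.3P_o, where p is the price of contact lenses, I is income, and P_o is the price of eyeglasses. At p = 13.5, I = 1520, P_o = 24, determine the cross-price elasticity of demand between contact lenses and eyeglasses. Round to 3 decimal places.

First evaluate Q: 31.7 − 0.58(13.5)² + 0.029(1520) + 3.3(24) = 31.7 − 105.705 + 44.08 + 79.2 = 49.275.
∂Q/∂P_o = +3.3, so E_xy = 3.3·(24/49.275) ≈ 1.607.
E_xy > 0: the goods are substitutes.

1.607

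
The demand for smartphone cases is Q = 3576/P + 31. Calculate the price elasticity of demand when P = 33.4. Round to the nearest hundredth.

At P = 33.4, Q = 138.0659.
dQ/dP = −3576/P² = −3.2056.
Point elasticity E = (dQ/dP)·(P/Q) = -3.2056 × 33.4/138.0659 ≈ -0.78.
|E| < 1, so demand is inelastic at this price.

-0.78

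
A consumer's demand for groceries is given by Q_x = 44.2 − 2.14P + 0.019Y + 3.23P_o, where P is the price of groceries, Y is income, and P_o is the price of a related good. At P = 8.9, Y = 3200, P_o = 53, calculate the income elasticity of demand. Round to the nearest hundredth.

Substituting, Q_x = 44.2 − 2.14(8.9) + 0.019(3200) + 3.23(53) = 44.2 − 19.046 + 60.8 + 171.19 = 257.144.
∂Q_x/∂Y = +0.019, so E_I = 0.019·(3200/257.144) ≈ 0.24.
E_I ∈ (0,1): normal good (necessity).

0.24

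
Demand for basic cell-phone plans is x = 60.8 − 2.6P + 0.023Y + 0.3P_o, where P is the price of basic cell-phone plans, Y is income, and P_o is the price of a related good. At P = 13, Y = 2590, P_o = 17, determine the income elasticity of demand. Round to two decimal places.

Evaluating quantity at (P, Y, P_o) gives x = 60.8 − 2.6(13) + 0.023(2590) + 0.3(17) = 60.8 − 33.8 + 59.57 + 5.1 = 91.67.
∂x/∂Y = +0.023, so E_I = 0.023·(2590/91.67) ≈ 0.65.
E_I ∈ (0,1): normal good (necessity).

0.65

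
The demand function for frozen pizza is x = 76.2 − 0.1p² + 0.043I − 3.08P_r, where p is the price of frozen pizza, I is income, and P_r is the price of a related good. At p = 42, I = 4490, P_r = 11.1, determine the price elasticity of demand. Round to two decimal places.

-6.01

At the given point, x = 76.2 − 0.1(42)² + 0.043(4490) − 3.08(11.1) = 76.2 − 176.4 + 193.07 − 34.188 = 58.682.
∂x/∂p = −2·0.1·p = -8.4, so E_p = -8.4·(42/58.682) ≈ -6.01.
|E_p| > 1: demand is elastic.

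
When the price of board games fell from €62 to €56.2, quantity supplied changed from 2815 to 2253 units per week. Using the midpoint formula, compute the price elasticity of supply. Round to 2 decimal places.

%ΔQ = (2253 − 2815)/[(2815 + 2253)/2] = -562/2534 ≈ -0.2218.
%Δp = (56.2 − 62)/[(62 + 56.2)/2] = -5.8/59.1 ≈ -0.0981.
Arc elasticity E = %ΔQ/%Δp ≈ -0.2218/-0.0981 ≈ 2.26.
|E| > 1: supply is elastic over this range.

2.26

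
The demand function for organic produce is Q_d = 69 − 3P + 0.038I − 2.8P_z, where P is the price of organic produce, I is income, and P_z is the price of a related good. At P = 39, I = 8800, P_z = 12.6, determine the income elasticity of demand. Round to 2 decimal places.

Evaluating quantity at (P, I, P_z) gives Q_d = 69 − 3(39) + 0.038(8800) − 2.8(12.6) = 69 − 117 + 334.4 − 35.28 = 251.12.
∂Q_d/∂I = +0.038, so E_I = 0.038·(8800/251.12) ≈ 1.33.
E_I > 1: normal good (luxury).

1.33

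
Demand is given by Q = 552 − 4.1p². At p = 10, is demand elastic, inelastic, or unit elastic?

elastic

At p = 10, Q = 142.
dQ/dp = −2·4.1·p = −82.
Point elasticity E = (dQ/dp)·(p/Q) = -82 × 10/142 ≈ -5.775.
|E| ≈ 5.775 > 1, so demand is elastic.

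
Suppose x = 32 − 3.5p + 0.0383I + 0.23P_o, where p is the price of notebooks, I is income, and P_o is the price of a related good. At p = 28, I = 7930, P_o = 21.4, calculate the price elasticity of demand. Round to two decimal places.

At the given point, x = 32 − 3.5(28) + 0.0383(7930) + 0.23(21.4) = 32 − 98 + 303.719 + 4.922 = 242.641.
∂x/∂p = −3.5, so E_p = (−3.5)·(28/242.641) ≈ -0.40.
|E_p| < 1: demand is inelastic.

-0.40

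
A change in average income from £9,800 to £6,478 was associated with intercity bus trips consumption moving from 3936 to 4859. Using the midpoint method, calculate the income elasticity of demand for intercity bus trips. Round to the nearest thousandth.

-0.514

%ΔQ = (4859 − 3936)/[(3936+4859)/2] = 923/4397.5 ≈ 0.2099.
%ΔI = (6,478 − 9,800)/[(9,800+6,478)/2] = -3322/8139 ≈ -0.4082.
E_I = %ΔQ/%ΔI ≈ -0.514.
E_I < 0: inferior good.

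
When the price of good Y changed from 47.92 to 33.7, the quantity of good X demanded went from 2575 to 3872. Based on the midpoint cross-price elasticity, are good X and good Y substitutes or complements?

complements

%ΔQ_x = (3872 − 2575)/[(2575+3872)/2] = 1297/3223.5 ≈ 0.4024.
%ΔP_y = (33.7 − 47.92)/[(47.92+33.7)/2] ≈ -0.3484.
E_xy = 0.4024/-0.3484 ≈ -1.155.
E_xy < 0, so the goods are complements.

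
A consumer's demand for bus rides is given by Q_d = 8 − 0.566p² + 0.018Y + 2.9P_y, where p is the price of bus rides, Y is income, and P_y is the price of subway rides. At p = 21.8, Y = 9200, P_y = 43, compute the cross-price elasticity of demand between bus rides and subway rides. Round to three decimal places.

4.254

First evaluate Q_d: 8 − 0.566(21.8)² + 0.018(9200) + 2.9(43) = 8 − 268.9858 + 165.6 + 124.7 = 29.3142.
∂Q_d/∂P_y = +2.9, so E_xy = 2.9·(43/29.3142) ≈ 4.254.
E_xy > 0: the goods are substitutes.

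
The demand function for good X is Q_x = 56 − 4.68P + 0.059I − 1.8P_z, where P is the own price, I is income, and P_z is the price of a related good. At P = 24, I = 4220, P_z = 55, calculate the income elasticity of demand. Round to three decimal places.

2.658

At the given point, Q_x = 56 − 4.68(24) + 0.059(4220) − 1.8(55) = 56 − 112.32 + 248.98 − 99 = 93.66.
∂Q_x/∂I = +0.059, so E_I = 0.059·(4220/93.66) ≈ 2.658.
E_I > 1: normal good (luxury).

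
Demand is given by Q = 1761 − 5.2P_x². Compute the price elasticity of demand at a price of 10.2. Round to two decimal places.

At P_x = 10.2, Q = 1219.992.
dQ/dP_x = −2·5.2·P_x = −106.08.
Point elasticity E = (dQ/dP_x)·(P_x/Q) = -106.08 × 10.2/1219.992 ≈ -0.89.
|E| < 1, so demand is inelastic at this price.

-0.89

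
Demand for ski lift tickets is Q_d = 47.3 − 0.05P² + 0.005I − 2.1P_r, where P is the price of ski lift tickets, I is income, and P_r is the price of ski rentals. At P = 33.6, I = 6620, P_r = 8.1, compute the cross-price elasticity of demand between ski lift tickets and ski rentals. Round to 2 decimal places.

First evaluate Q_d: 47.3 − 0.05(33.6)² + 0.005(6620) − 2.1(8.1) = 47.3 − 56.448 + 33.1 − 17.01 = 6.942.
∂Q_d/∂P_r = −2.1, so E_xy = -2.1·(8.1/6.942) ≈ -2.45.
E_xy < 0: the goods are complements.

-2.45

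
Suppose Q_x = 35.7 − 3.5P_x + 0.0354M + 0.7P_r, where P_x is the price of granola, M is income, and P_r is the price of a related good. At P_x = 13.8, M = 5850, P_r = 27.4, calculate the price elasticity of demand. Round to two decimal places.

-0.23

Substituting, Q_x = 35.7 − 3.5(13.8) + 0.0354(5850) + 0.7(27.4) = 35.7 − 48.3 + 207.09 + 19.18 = 213.67.
∂Q_x/∂P_x = −3.5, so E_p = (−3.5)·(13.8/213.67) ≈ -0.23.
|E_p| < 1: demand is inelastic.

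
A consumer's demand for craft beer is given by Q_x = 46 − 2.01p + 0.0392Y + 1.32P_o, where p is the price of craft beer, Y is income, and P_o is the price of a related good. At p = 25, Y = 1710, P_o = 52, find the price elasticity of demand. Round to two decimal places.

-0.38

First evaluate Q_x: 46 − 2.01(25) + 0.0392(1710) + 1.32(52) = 46 − 50.25 + 67.032 + 68.64 = 131.422.
∂Q_x/∂p = −2.01, so E_p = (−2.01)·(25/131.422) ≈ -0.38.
|E_p| < 1: demand is inelastic.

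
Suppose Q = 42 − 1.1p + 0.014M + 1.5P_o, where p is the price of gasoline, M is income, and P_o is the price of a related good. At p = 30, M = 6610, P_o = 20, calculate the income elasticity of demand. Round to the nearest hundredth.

0.70

Substituting, Q = 42 − 1.1(30) + 0.014(6610) + 1.5(20) = 42 − 33 + 92.54 + 30 = 131.54.
∂Q/∂M = +0.014, so E_I = 0.014·(6610/131.54) ≈ 0.70.
E_I ∈ (0,1): normal good (necessity).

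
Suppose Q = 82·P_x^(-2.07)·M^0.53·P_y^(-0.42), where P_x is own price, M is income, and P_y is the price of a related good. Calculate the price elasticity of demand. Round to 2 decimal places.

-2.07

For a Cobb–Douglas (constant-elasticity) form Q = A·P_x^α·…, the elasticity with respect to P_x equals the exponent α at every point.
Here the exponent on P_x is -2.07, so the price elasticity of demand is -2.07.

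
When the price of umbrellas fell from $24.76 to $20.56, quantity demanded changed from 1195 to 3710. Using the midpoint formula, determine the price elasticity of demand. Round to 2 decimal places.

%Δq = (3710 − 1195)/[(1195 + 3710)/2] = 2515/2452.5 ≈ 1.0255.
%ΔP = (20.56 − 24.76)/[(24.76 + 20.56)/2] = -4.2/22.66 ≈ -0.1853.
Arc elasticity E = %Δq/%ΔP ≈ 1.0255/-0.1853 ≈ -5.53.
|E| > 1: demand is elastic over this range.

-5.53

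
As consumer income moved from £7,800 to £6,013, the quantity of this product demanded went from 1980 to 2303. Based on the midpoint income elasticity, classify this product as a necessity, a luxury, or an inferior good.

%ΔQ = (2303 − 1980)/[(1980+2303)/2] = 323/2141.5 ≈ 0.1508.
%ΔM = (6,013 − 7,800)/[(7,800+6,013)/2] = -1787/6906.5 ≈ -0.2587.
E_I = %ΔQ/%ΔM ≈ -0.583.
E_I < 0: inferior good.

inferior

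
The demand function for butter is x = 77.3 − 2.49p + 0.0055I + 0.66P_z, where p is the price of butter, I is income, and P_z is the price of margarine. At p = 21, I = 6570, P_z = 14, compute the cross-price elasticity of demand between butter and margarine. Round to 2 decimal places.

Substituting, x = 77.3 − 2.49(21) + 0.0055(6570) + 0.66(14) = 77.3 − 52.29 + 36.135 + 9.24 = 70.385.
∂x/∂P_z = +0.66, so E_xy = 0.66·(14/70.385) ≈ 0.13.
E_xy > 0: the goods are substitutes.

0.13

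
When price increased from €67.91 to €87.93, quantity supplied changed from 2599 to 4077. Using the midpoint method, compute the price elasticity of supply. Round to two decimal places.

%Δq = (4077 − 2599)/[(2599 + 4077)/2] = 1478/3338 ≈ 0.4428.
%ΔP = (87.93 − 67.91)/[(67.91 + 87.93)/2] = 20.02/77.92 ≈ 0.2569.
Arc elasticity E = %Δq/%ΔP ≈ 0.4428/0.2569 ≈ 1.72.
|E| > 1: supply is elastic over this range.

1.72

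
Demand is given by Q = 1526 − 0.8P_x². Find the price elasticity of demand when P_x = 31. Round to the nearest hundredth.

At P_x = 31, Q = 757.2.
dQ/dP_x = −2·0.8·P_x = −49.6.
Point elasticity E = (dQ/dP_x)·(P_x/Q) = -49.6 × 31/757.2 ≈ -2.03.
|E| > 1, so demand is elastic at this price.

-2.03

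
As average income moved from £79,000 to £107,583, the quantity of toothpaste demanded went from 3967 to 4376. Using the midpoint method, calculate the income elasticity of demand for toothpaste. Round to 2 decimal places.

%ΔQ = (4376 − 3967)/[(3967+4376)/2] = 409/4171.5 ≈ 0.0980.
%ΔM = (107,583 − 79,000)/[(79,000+107,583)/2] = 28583/93291.5 ≈ 0.3064.
E_I = %ΔQ/%ΔM ≈ 0.32.
E_I ∈ (0,1): normal good (necessity).

0.32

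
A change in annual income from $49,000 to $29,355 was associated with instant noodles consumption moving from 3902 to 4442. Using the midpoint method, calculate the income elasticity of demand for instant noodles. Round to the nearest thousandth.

-0.258

%ΔQ = (4442 − 3902)/[(3902+4442)/2] = 540/4172 ≈ 0.1294.
%ΔY = (29,355 − 49,000)/[(49,000+29,355)/2] = -19645/39177.5 ≈ -0.5014.
E_I = %ΔQ/%ΔY ≈ -0.258.
E_I < 0: inferior good.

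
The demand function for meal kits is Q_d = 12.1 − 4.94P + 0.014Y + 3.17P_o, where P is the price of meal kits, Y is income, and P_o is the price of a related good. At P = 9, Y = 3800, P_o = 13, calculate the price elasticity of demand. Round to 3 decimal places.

-0.717

Substituting, Q_d = 12.1 − 4.94(9) + 0.014(3800) + 3.17(13) = 12.1 − 44.46 + 53.2 + 41.21 = 62.05.
∂Q_d/∂P = −4.94, so E_p = (−4.94)·(9/62.05) ≈ -0.717.
|E_p| < 1: demand is inelastic.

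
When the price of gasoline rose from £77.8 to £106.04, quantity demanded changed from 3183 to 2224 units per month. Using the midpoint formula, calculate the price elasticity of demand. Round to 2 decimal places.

%Δq = (2224 − 3183)/[(3183 + 2224)/2] = -959/2703.5 ≈ -0.3547.
%Δp = (106.04 − 77.8)/[(77.8 + 106.04)/2] = 28.24/91.92 ≈ 0.3072.
Arc elasticity E = %Δq/%Δp ≈ -0.3547/0.3072 ≈ -1.15.
|E| > 1: demand is elastic over this range.

-1.15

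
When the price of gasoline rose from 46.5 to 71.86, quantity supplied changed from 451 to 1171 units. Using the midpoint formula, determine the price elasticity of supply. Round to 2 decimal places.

2.07

%ΔQ = (1171 − 451)/[(451 + 1171)/2] = 720/811 ≈ 0.8878.
%ΔP = (71.86 − 46.5)/[(46.5 + 71.86)/2] = 25.36/59.18 ≈ 0.4285.
Arc elasticity E = %ΔQ/%ΔP ≈ 0.8878/0.4285 ≈ 2.07.
|E| > 1: supply is elastic over this range.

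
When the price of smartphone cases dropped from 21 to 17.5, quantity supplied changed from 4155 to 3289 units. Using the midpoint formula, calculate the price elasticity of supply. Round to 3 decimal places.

1.280

%ΔQ = (3289 − 4155)/[(4155 + 3289)/2] = -866/3722 ≈ -0.2327.
%ΔP = (17.5 − 21)/[(21 + 17.5)/2] = -3.5/19.25 ≈ -0.1818.
Arc elasticity E = %ΔQ/%ΔP ≈ -0.2327/-0.1818 ≈ 1.280.
|E| > 1: supply is elastic over this range.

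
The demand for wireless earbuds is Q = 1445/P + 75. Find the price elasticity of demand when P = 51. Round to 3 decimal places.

At P = 51, Q = 103.3333.
dQ/dP = −1445/P² = −0.5556.
Point elasticity E = (dQ/dP)·(P/Q) = -0.5556 × 51/103.3333 ≈ -0.274.
|E| < 1, so demand is inelastic at this price.

-0.274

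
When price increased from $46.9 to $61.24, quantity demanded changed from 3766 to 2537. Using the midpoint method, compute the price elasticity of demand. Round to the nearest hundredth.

%Δq = (2537 − 3766)/[(3766 + 2537)/2] = -1229/3151.5 ≈ -0.3900.
%ΔP = (61.24 − 46.9)/[(46.9 + 61.24)/2] = 14.34/54.07 ≈ 0.2652.
Arc elasticity E = %Δq/%ΔP ≈ -0.3900/0.2652 ≈ -1.47.
|E| > 1: demand is elastic over this range.

-1.47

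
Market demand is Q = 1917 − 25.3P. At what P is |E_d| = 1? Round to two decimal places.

For linear demand Q = a − bP, E = −bP/(a − bP). |E| = 1 ⇒ bP = a − bP ⇒ P = a/(2b).
P = 1917/(2·25.3) ≈ 37.89.

37.89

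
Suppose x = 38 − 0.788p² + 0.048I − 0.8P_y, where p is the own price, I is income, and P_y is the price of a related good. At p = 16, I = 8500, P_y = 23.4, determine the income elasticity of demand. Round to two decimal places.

1.81

Substituting, x = 38 − 0.788(16)² + 0.048(8500) − 0.8(23.4) = 38 − 201.728 + 408 − 18.72 = 225.552.
∂x/∂I = +0.048, so E_I = 0.048·(8500/225.552) ≈ 1.81.
E_I > 1: normal good (luxury).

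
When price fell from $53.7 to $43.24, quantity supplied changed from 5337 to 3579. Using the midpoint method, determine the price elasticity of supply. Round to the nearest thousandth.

1.827

%ΔQ = (3579 − 5337)/[(5337 + 3579)/2] = -1758/4458 ≈ -0.3943.
%Δp = (43.24 − 53.7)/[(53.7 + 43.24)/2] = -10.46/48.47 ≈ -0.2158.
Arc elasticity E = %ΔQ/%Δp ≈ -0.3943/-0.2158 ≈ 1.827.
|E| > 1: supply is elastic over this range.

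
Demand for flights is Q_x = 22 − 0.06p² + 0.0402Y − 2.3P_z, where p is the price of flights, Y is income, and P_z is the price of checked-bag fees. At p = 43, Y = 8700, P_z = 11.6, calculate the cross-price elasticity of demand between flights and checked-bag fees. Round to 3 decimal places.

At the given point, Q_x = 22 − 0.06(43)² + 0.0402(8700) − 2.3(11.6) = 22 − 110.94 + 349.74 − 26.68 = 234.12.
∂Q_x/∂P_z = −2.3, so E_xy = -2.3·(11.6/234.12) ≈ -0.114.
E_xy < 0: the goods are complements.

-0.114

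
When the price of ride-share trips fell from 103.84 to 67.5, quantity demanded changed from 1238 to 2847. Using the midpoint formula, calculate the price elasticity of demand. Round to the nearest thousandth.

%Δq = (2847 − 1238)/[(1238 + 2847)/2] = 1609/2042.5 ≈ 0.7878.
%ΔP = (67.5 − 103.84)/[(103.84 + 67.5)/2] = -36.34/85.67 ≈ -0.4242.
Arc elasticity E = %Δq/%ΔP ≈ 0.7878/-0.4242 ≈ -1.857.
|E| > 1: demand is elastic over this range.

-1.857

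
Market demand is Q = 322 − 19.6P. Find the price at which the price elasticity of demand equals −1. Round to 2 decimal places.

For linear demand Q = a − bP, E = −bP/(a − bP). |E| = 1 ⇒ bP = a − bP ⇒ P = a/(2b).
P = 322/(2·19.6) ≈ 8.21.

8.21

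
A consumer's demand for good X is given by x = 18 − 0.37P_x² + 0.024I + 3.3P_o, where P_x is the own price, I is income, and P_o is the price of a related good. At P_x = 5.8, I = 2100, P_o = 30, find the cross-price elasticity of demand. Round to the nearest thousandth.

0.639

At the given point, x = 18 − 0.37(5.8)² + 0.024(2100) + 3.3(30) = 18 − 12.4468 + 50.4 + 99 = 154.9532.
∂x/∂P_o = +3.3, so E_xy = 3.3·(30/154.9532) ≈ 0.639.
E_xy > 0: the goods are substitutes.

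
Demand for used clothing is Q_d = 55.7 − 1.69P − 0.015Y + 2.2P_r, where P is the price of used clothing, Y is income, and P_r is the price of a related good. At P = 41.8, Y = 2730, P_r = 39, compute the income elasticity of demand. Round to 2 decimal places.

-1.37

At the given point, Q_d = 55.7 − 1.69(41.8) − 0.015(2730) + 2.2(39) = 55.7 − 70.642 − 40.95 + 85.8 = 29.908.
∂Q_d/∂Y = −0.015, so E_I = -0.015·(2730/29.908) ≈ -1.37.
E_I < 0: inferior good.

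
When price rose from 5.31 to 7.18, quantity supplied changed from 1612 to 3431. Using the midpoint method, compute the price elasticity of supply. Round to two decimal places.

2.41

%ΔQ = (3431 − 1612)/[(1612 + 3431)/2] = 1819/2521.5 ≈ 0.7214.
%Δp = (7.18 − 5.31)/[(5.31 + 7.18)/2] = 1.87/6.245 ≈ 0.2994.
Arc elasticity E = %ΔQ/%Δp ≈ 0.7214/0.2994 ≈ 2.41.
|E| > 1: supply is elastic over this range.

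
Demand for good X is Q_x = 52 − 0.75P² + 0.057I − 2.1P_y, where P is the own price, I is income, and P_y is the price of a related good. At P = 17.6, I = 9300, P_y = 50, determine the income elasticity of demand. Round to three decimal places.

2.166

Evaluating quantity at (P, I, P_y) gives Q_x = 52 − 0.75(17.6)² + 0.057(9300) − 2.1(50) = 52 − 232.32 + 530.1 − 105 = 244.78.
∂Q_x/∂I = +0.057, so E_I = 0.057·(9300/244.78) ≈ 2.166.
E_I > 1: normal good (luxury).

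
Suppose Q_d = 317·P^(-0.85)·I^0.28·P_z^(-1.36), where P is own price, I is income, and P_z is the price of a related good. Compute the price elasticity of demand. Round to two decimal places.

For a Cobb–Douglas (constant-elasticity) form Q_d = A·P^α·…, the elasticity with respect to P equals the exponent α at every point.
Here the exponent on P is -0.85, so the price elasticity of demand is -0.85.

-0.85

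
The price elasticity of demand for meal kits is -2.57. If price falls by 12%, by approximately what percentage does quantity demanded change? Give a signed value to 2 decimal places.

%ΔQ ≈ E × %ΔP = (-2.57) × (-12%) = 30.84%.

30.84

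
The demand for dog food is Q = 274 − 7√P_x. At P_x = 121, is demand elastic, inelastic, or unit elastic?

inelastic

At P_x = 121, Q = 197.
dQ/dP_x = −7/(2√P_x) = −7/(2·11).
Point elasticity E = (dQ/dP_x)·(P_x/Q) = -0.3182 × 121/197 ≈ -0.195.
|E| ≈ 0.195 < 1, so demand is inelastic.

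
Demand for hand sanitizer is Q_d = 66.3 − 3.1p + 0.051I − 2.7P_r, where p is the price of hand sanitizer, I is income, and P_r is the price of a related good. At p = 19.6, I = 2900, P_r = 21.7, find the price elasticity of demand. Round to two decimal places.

Substituting, Q_d = 66.3 − 3.1(19.6) + 0.051(2900) − 2.7(21.7) = 66.3 − 60.76 + 147.9 − 58.59 = 94.85.
∂Q_d/∂p = −3.1, so E_p = (−3.1)·(19.6/94.85) ≈ -0.64.
|E_p| < 1: demand is inelastic.

-0.64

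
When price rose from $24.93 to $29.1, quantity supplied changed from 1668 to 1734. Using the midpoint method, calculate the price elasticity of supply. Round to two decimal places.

0.25

%ΔQ = (1734 − 1668)/[(1668 + 1734)/2] = 66/1701 ≈ 0.0388.
%Δp = (29.1 − 24.93)/[(24.93 + 29.1)/2] = 4.17/27.015 ≈ 0.1544.
Arc elasticity E = %ΔQ/%Δp ≈ 0.0388/0.1544 ≈ 0.25.
|E| < 1: supply is inelastic over this range.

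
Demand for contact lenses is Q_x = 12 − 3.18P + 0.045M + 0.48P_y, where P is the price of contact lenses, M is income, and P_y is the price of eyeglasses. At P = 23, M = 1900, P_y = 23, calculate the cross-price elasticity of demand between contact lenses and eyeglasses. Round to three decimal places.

0.312

First evaluate Q_x: 12 − 3.18(23) + 0.045(1900) + 0.48(23) = 12 − 73.14 + 85.5 + 11.04 = 35.4.
∂Q_x/∂P_y = +0.48, so E_xy = 0.48·(23/35.4) ≈ 0.312.
E_xy > 0: the goods are substitutes.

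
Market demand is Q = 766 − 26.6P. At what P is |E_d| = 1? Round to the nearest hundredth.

For linear demand Q = a − bP, E = −bP/(a − bP). |E| = 1 ⇒ bP = a − bP ⇒ P = a/(2b).
P = 766/(2·26.6) ≈ 14.40.

14.40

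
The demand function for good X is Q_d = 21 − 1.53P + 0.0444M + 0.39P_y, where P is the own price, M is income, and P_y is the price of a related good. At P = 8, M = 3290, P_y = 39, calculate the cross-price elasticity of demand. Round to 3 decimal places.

0.089

First evaluate Q_d: 21 − 1.53(8) + 0.0444(3290) + 0.39(39) = 21 − 12.24 + 146.076 + 15.21 = 170.046.
∂Q_d/∂P_y = +0.39, so E_xy = 0.39·(39/170.046) ≈ 0.089.
E_xy > 0: the goods are substitutes.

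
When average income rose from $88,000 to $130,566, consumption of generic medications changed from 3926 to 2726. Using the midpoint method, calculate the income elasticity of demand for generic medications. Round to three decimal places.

%ΔQ = (2726 − 3926)/[(3926+2726)/2] = -1200/3326 ≈ -0.3608.
%ΔI = (130,566 − 88,000)/[(88,000+130,566)/2] = 42566/109283 ≈ 0.3895.
E_I = %ΔQ/%ΔI ≈ -0.926.
E_I < 0: inferior good.

-0.926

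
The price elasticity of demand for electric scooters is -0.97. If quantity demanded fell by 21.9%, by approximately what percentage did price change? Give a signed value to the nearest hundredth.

22.58

%ΔQ ≈ E × %ΔP ⇒ %ΔP = %ΔQ / E = (-21.9%)/(-0.97) ≈ 22.58%.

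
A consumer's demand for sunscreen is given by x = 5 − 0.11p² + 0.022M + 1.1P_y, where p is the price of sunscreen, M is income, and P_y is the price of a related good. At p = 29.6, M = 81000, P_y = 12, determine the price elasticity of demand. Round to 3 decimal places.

-0.113

Evaluating quantity at (p, M, P_y) gives x = 5 − 0.11(29.6)² + 0.022(81000) + 1.1(12) = 5 − 96.3776 + 1782 + 13.2 = 1703.8224.
∂x/∂p = −2·0.11·p = -6.512, so E_p = -6.512·(29.6/1703.8224) ≈ -0.113.
|E_p| < 1: demand is inelastic.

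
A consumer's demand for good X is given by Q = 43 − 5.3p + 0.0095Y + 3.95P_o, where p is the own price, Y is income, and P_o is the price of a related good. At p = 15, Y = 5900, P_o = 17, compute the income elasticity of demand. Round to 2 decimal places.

Substituting, Q = 43 − 5.3(15) + 0.0095(5900) + 3.95(17) = 43 − 79.5 + 56.05 + 67.15 = 86.7.
∂Q/∂Y = +0.0095, so E_I = 0.0095·(5900/86.7) ≈ 0.65.
E_I ∈ (0,1): normal good (necessity).

0.65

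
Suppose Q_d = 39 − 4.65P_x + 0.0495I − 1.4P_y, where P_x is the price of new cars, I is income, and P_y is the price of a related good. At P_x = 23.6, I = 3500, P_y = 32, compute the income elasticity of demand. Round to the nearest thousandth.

Q_d = 39 − 4.65(23.6) + 0.0495(3500) − 1.4(32) = 39 − 109.74 + 173.25 − 44.8 = 57.71.
∂Q_d/∂I = +0.0495, so E_I = 0.0495·(3500/57.71) ≈ 3.002.
E_I > 1: normal good (luxury).

3.002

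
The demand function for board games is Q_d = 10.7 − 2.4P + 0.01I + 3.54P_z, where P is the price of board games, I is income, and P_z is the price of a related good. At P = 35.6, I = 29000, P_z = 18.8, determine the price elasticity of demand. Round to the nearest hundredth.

Substituting, Q_d = 10.7 − 2.4(35.6) + 0.01(29000) + 3.54(18.8) = 10.7 − 85.44 + 290 + 66.552 = 281.812.
∂Q_d/∂P = −2.4, so E_p = (−2.4)·(35.6/281.812) ≈ -0.30.
|E_p| < 1: demand is inelastic.

-0.30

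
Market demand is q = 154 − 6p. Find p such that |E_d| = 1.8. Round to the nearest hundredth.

16.50

Set −bp/(a − bp) = −1.8 ⇒ bp = 1.8(a − bp) ⇒ bp(1+1.8) = 1.8·a.
p = 1.8·154/(6·2.8) = 16.50.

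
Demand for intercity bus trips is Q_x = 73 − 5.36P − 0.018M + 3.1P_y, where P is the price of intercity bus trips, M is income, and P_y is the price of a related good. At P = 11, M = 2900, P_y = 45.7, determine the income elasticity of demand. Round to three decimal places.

Q_x = 73 − 5.36(11) − 0.018(2900) + 3.1(45.7) = 73 − 58.96 − 52.2 + 141.67 = 103.51.
∂Q_x/∂M = −0.018, so E_I = -0.018·(2900/103.51) ≈ -0.504.
E_I < 0: inferior good.

-0.504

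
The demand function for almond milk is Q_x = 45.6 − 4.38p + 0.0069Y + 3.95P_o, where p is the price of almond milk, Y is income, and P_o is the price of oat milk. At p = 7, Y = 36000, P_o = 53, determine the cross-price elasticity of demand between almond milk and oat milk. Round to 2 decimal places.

0.44

Substituting, Q_x = 45.6 − 4.38(7) + 0.0069(36000) + 3.95(53) = 45.6 − 30.66 + 248.4 + 209.35 = 472.69.
∂Q_x/∂P_o = +3.95, so E_xy = 3.95·(53/472.69) ≈ 0.44.
E_xy > 0: the goods are substitutes.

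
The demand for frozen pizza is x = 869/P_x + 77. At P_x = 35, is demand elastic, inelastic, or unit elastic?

inelastic

At P_x = 35, x = 101.8286.
dx/dP_x = −869/P_x² = −0.7094.
Point elasticity E = (dx/dP_x)·(P_x/x) = -0.7094 × 35/101.8286 ≈ -0.244.
|E| ≈ 0.244 < 1, so demand is inelastic.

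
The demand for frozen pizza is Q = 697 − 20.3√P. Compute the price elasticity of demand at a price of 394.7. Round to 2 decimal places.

At P = 394.7, Q = 293.6987.
dQ/dP = −20.3/(2√P) = −20.3/(2·19.8671).
Point elasticity E = (dQ/dP)·(P/Q) = -0.5109 × 394.7/293.6987 ≈ -0.69.
|E| < 1, so demand is inelastic at this price.

-0.69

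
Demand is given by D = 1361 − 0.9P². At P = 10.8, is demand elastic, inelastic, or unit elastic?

inelastic

At P = 10.8, D = 1256.024.
dD/dP = −2·0.9·P = −19.44.
Point elasticity E = (dD/dP)·(P/D) = -19.44 × 10.8/1256.024 ≈ -0.167.
|E| ≈ 0.167 < 1, so demand is inelastic.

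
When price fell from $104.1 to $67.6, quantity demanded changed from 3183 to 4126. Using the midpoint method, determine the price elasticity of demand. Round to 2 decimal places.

-0.61

%Δq = (4126 − 3183)/[(3183 + 4126)/2] = 943/3654.5 ≈ 0.2580.
%ΔP = (67.6 − 104.1)/[(104.1 + 67.6)/2] = -36.5/85.85 ≈ -0.4252.
Arc elasticity E = %Δq/%ΔP ≈ 0.2580/-0.4252 ≈ -0.61.
|E| < 1: demand is inelastic over this range.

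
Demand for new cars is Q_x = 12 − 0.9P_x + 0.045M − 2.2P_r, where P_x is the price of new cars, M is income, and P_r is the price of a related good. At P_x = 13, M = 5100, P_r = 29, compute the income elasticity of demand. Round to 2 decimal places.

1.38

First evaluate Q_x: 12 − 0.9(13) + 0.045(5100) − 2.2(29) = 12 − 11.7 + 229.5 − 63.8 = 166.
∂Q_x/∂M = +0.045, so E_I = 0.045·(5100/166) ≈ 1.38.
E_I > 1: normal good (luxury).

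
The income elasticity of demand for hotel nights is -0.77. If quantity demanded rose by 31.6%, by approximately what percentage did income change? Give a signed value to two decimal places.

%ΔQ ≈ E × %ΔI ⇒ %ΔI = %ΔQ / E = (31.6%)/(-0.77) ≈ -41.04%.

-41.04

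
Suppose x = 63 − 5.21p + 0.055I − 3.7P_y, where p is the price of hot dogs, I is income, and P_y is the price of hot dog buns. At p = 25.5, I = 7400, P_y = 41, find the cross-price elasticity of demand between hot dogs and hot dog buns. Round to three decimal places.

-0.818

Evaluating quantity at (p, I, P_y) gives x = 63 − 5.21(25.5) + 0.055(7400) − 3.7(41) = 63 − 132.855 + 407 − 151.7 = 185.445.
∂x/∂P_y = −3.7, so E_xy = -3.7·(41/185.445) ≈ -0.818.
E_xy < 0: the goods are complements.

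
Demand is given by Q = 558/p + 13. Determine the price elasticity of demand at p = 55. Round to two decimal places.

At p = 55, Q = 23.1455.
dQ/dp = −558/p² = −0.1845.
Point elasticity E = (dQ/dp)·(p/Q) = -0.1845 × 55/23.1455 ≈ -0.44.
|E| < 1, so demand is inelastic at this price.

-0.44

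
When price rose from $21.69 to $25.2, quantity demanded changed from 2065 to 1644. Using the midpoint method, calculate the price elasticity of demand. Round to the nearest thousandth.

-1.516

%ΔQ = (1644 − 2065)/[(2065 + 1644)/2] = -421/1854.5 ≈ -0.2270.
%ΔP = (25.2 − 21.69)/[(21.69 + 25.2)/2] = 3.51/23.445 ≈ 0.1497.
Arc elasticity E = %ΔQ/%ΔP ≈ -0.2270/0.1497 ≈ -1.516.
|E| > 1: demand is elastic over this range.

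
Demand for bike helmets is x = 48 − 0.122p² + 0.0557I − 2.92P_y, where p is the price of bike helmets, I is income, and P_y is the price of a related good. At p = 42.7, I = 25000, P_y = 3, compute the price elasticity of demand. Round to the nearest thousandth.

At the given point, x = 48 − 0.122(42.7)² + 0.0557(25000) − 2.92(3) = 48 − 222.4414 + 1392.5 − 8.76 = 1209.2986.
∂x/∂p = −2·0.122·p = -10.4188, so E_p = -10.4188·(42.7/1209.2986) ≈ -0.368.
|E_p| < 1: demand is inelastic.

-0.368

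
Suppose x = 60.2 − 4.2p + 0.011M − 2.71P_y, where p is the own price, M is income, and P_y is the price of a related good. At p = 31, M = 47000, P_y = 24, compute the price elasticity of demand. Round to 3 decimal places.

Evaluating quantity at (p, M, P_y) gives x = 60.2 − 4.2(31) + 0.011(47000) − 2.71(24) = 60.2 − 130.2 + 517 − 65.04 = 381.96.
∂x/∂p = −4.2, so E_p = (−4.2)·(31/381.96) ≈ -0.341.
|E_p| < 1: demand is inelastic.

-0.341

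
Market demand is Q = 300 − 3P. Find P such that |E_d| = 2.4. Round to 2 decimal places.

Set −bP/(a − bP) = −2.4 ⇒ bP = 2.4(a − bP) ⇒ bP(1+2.4) = 2.4·a.
P = 2.4·300/(3·3.4) ≈ 70.59.

70.59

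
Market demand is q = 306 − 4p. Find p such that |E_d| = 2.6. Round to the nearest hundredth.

Set −bp/(a − bp) = −2.6 ⇒ bp = 2.6(a − bp) ⇒ bp(1+2.6) = 2.6·a.
p = 2.6·306/(4·3.6) = 55.25.

55.25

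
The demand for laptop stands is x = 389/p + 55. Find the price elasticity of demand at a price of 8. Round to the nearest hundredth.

-0.47

At p = 8, x = 103.625.
dx/dp = −389/p² = −6.0781.
Point elasticity E = (dx/dp)·(p/x) = -6.0781 × 8/103.625 ≈ -0.47.
|E| < 1, so demand is inelastic at this price.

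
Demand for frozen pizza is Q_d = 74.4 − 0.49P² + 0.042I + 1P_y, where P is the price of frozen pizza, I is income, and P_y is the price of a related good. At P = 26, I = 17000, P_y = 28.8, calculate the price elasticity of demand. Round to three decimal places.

-1.363

Substituting, Q_d = 74.4 − 0.49(26)² + 0.042(17000) + 1(28.8) = 74.4 − 331.24 + 714 + 28.8 = 485.96.
∂Q_d/∂P = −2·0.49·P = -25.48, so E_p = -25.48·(26/485.96) ≈ -1.363.
|E_p| > 1: demand is elastic.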